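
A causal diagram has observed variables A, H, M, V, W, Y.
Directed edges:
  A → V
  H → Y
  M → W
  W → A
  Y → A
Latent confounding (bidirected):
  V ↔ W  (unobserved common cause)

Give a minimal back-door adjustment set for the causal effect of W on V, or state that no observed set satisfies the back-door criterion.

desc(W)\{W}={A,V}; candidates ⊆ {H,M,Y}.
W↔V: latent back-door arc(s) into W.
size 0: {}; under {} W still reaches {M,V} ∋ V.
size 1: {H}, {M}, {Y}; under {H} W still reaches {M,V} ∋ V.
size 2: {H,M}, {H,Y}, {M,Y}; under {H,M} W still reaches {V} ∋ V.
W↔V cannot be blocked by any observed set — no back-door set.

W→V: no observed back-door set.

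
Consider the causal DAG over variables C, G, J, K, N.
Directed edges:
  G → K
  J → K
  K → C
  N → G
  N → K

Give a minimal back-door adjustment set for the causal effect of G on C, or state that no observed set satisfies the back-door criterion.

desc(G)\{G}={C,K}; candidates ⊆ {J,N}.
size 0: {}; under {} G still reaches {C,K,N} ∋ C.
{N}: G⊥C given {N} in G with G→· removed — back-door holds.

G→C: minimal back-door set {N}.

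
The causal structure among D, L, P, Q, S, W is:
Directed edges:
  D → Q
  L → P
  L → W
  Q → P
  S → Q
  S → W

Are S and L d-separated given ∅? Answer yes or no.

Bayes-Ball from S | ∅ reaches {P,Q,W}.
L ∉ reach(S|∅) ⇒ S ⊥ L | ∅.

Yes — S ⊥ L | ∅.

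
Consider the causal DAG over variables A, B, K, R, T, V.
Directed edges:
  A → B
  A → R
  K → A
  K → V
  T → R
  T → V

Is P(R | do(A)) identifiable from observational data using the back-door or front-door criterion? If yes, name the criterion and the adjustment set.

desc(A)\{A}={B,R}; candidates ⊆ {K,T,V}.
∅: A⊥R given ∅ in G with A→· removed — back-door holds.
P(R|do(A)) = P(R|A) — no adjustment needed.

P(R|do(A)): backdoor, adjust for ∅.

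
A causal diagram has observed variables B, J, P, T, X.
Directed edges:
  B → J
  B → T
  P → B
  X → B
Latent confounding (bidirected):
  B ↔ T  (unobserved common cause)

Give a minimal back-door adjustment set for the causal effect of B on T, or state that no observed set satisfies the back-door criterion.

desc(B)\{B}={J,T}; candidates ⊆ {P,X}.
B↔T: latent back-door arc(s) into B.
size 0: {}; under {} B still reaches {P,T,X} ∋ T.
size 1: {P}, {X}; under {P} B still reaches {T,X} ∋ T.
size 2: {P,X}; under {P,X} B still reaches {T} ∋ T.
B↔T cannot be blocked by any observed set — no back-door set.

B→T: no observed back-door set.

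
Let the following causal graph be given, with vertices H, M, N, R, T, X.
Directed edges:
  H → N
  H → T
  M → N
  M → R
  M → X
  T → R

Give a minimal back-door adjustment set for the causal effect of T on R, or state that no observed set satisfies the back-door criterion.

desc(T)\{T}={R}; candidates ⊆ {H,M,N,X}.
∅: T⊥R given ∅ in G with T→· removed — back-door holds.

T→R: minimal back-door set ∅.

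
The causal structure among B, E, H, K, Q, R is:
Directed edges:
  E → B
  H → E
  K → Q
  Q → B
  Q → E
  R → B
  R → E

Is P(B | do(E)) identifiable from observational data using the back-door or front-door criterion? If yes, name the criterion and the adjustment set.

P(B|do(E)): backdoor, adjust for {Q, R}.

desc(E)\{E}={B}; candidates ⊆ {H,K,Q,R}.
size 0: {}; under {} E still reaches {B,H,K,Q,R} ∋ B.
size 1: {H}, {K}, {Q} …(+1); under {H} E still reaches {B,K,Q,R} ∋ B.
{Q,R}: E⊥B given {Q,R} in G with E→· removed — back-door holds.
P(B|do(E)) = Σ_{Q,R} P(B|E,Q,R)·P(Q,R).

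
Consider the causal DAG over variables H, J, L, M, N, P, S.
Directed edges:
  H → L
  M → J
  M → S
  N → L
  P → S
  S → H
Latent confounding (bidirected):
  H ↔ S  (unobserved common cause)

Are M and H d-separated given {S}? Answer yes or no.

No — M and H are d-connected given {S}.

Bayes-Ball from M | {S} reaches {H,J,L,P}.
H ∈ reach(M|{S}) ⇒ M ⊥̸ H | {S}.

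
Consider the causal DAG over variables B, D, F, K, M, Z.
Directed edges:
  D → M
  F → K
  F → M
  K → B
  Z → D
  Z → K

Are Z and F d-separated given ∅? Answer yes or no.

Bayes-Ball from Z | ∅ reaches {B,D,K,M}.
F ∉ reach(Z|∅) ⇒ Z ⊥ F | ∅.

Yes — Z ⊥ F | ∅.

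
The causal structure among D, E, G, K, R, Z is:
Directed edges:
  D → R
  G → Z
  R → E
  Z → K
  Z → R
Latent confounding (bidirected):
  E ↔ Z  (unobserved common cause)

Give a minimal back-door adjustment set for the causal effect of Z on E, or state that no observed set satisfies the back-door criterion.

desc(Z)\{Z}={E,K,R}; candidates ⊆ {D,G}.
Z↔E: latent back-door arc(s) into Z.
size 0: {}; under {} Z still reaches {E,G} ∋ E.
size 1: {D}, {G}; under {D} Z still reaches {E,G} ∋ E.
size 2: {D,G}; under {D,G} Z still reaches {E} ∋ E.
Z↔E cannot be blocked by any observed set — no back-door set.

Z→E: no observed back-door set.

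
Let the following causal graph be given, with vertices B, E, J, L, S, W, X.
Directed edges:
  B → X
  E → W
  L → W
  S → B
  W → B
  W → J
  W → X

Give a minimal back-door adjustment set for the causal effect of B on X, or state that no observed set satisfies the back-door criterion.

B→X: minimal back-door set {W}.

desc(B)\{B}={X}; candidates ⊆ {E,J,L,S,W}.
size 0: {}; under {} B still reaches {E,J,L,S,W,X} ∋ X.
{W}: B⊥X given {W} in G with B→· removed — back-door holds.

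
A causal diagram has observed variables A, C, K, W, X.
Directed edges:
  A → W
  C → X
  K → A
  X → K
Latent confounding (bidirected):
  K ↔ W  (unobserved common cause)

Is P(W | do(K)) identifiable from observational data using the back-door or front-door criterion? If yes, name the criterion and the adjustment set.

P(W|do(K)): frontdoor, adjust for {A}.

desc(K)\{K}={A,W}; candidates ⊆ {C,X}.
K↔W: latent back-door arc(s) into K.
size 0: {}; under {} K still reaches {C,W,X} ∋ W.
size 1: {C}, {X}; under {C} K still reaches {W,X} ∋ W.
size 2: {C,X}; under {C,X} K still reaches {W} ∋ W.
K↔W cannot be blocked by any observed set — no back-door set.
{A}: (i) intercepts every directed K→W path; (ii) no back-door K→{A}; (iii) {K} blocks every back-door {A}→W. Front-door holds.
P(W|do(K)) = Σ_{A} P(A|K) Σ_{K'} P(W|A,K')P(K').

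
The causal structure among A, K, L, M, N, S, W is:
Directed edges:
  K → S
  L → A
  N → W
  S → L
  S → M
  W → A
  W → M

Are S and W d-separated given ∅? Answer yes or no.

Yes — S ⊥ W | ∅.

Bayes-Ball from S | ∅ reaches {A,K,L,M}.
W ∉ reach(S|∅) ⇒ S ⊥ W | ∅.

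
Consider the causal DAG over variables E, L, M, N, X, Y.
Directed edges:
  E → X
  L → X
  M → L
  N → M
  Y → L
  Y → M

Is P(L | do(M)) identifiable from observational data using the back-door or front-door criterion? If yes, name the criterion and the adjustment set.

P(L|do(M)): backdoor, adjust for {Y}.

desc(M)\{M}={L,X}; candidates ⊆ {E,N,Y}.
size 0: {}; under {} M still reaches {L,N,X,Y} ∋ L.
{Y}: M⊥L given {Y} in G with M→· removed — back-door holds.
P(L|do(M)) = Σ_{Y} P(L|M,Y)·P(Y).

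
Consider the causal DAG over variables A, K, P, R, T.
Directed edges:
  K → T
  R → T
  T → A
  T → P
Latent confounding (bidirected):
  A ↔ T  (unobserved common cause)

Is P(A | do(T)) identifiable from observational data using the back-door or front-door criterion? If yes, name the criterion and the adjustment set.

desc(T)\{T}={A,P}; candidates ⊆ {K,R}.
T↔A: latent back-door arc(s) into T.
size 0: {}; under {} T still reaches {A,K,R} ∋ A.
size 1: {K}, {R}; under {K} T still reaches {A,R} ∋ A.
size 2: {K,R}; under {K,R} T still reaches {A} ∋ A.
T↔A cannot be blocked by any observed set — no back-door set.
No mediator lies on a directed T→…→A path.
Neither criterion identifies P(A|do(T)) in this graph.

P(A|do(T)): not identifiable (no BD/FD set).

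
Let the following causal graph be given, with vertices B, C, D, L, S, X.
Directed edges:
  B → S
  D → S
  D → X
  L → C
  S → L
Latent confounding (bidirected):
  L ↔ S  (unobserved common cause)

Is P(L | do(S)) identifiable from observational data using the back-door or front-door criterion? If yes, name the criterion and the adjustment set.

P(L|do(S)): not identifiable (no BD/FD set).

desc(S)\{S}={C,L}; candidates ⊆ {B,D,X}.
S↔L: latent back-door arc(s) into S.
size 0: {}; under {} S still reaches {B,C,D,L,X} ∋ L.
size 1: {B}, {D}, {X}; under {B} S still reaches {C,D,L,X} ∋ L.
size 2: {B,D}, {B,X}, {D,X}; under {B,D} S still reaches {C,L} ∋ L.
S↔L cannot be blocked by any observed set — no back-door set.
No mediator lies on a directed S→…→L path.
Neither criterion identifies P(L|do(S)) in this graph.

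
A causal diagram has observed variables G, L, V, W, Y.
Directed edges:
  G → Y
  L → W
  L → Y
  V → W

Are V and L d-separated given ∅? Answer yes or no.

Bayes-Ball from V | ∅ reaches {W}.
L ∉ reach(V|∅) ⇒ V ⊥ L | ∅.

Yes — V ⊥ L | ∅.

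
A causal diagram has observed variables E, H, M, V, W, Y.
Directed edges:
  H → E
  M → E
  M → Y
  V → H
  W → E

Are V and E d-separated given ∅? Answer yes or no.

Bayes-Ball from V | ∅ reaches {E,H}.
E ∈ reach(V|∅) ⇒ V ⊥̸ E | ∅.

No — V and E are d-connected given ∅.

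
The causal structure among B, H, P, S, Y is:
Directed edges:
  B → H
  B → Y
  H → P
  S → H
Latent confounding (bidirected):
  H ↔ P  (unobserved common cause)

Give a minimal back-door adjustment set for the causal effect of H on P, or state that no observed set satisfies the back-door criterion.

H→P: no observed back-door set.

desc(H)\{H}={P}; candidates ⊆ {B,S,Y}.
H↔P: latent back-door arc(s) into H.
size 0: {}; under {} H still reaches {B,P,S,Y} ∋ P.
size 1: {B}, {S}, {Y}; under {B} H still reaches {P,S} ∋ P.
size 2: {B,S}, {B,Y}, {S,Y}; under {B,S} H still reaches {P} ∋ P.
H↔P cannot be blocked by any observed set — no back-door set.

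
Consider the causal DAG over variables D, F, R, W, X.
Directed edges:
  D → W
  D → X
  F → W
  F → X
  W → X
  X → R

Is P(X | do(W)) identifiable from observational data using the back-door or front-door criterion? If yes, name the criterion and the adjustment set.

P(X|do(W)): backdoor, adjust for {D, F}.

desc(W)\{W}={R,X}; candidates ⊆ {D,F}.
size 0: {}; under {} W still reaches {D,F,R,X} ∋ X.
size 1: {D}, {F}; under {D} W still reaches {F,R,X} ∋ X.
{D,F}: W⊥X given {D,F} in G with W→· removed — back-door holds.
P(X|do(W)) = Σ_{D,F} P(X|W,D,F)·P(D,F).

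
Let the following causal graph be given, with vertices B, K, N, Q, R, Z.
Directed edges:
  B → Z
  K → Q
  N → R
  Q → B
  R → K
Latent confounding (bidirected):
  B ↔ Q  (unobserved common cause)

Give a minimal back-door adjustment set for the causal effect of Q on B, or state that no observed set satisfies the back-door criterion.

Q→B: no observed back-door set.

desc(Q)\{Q}={B,Z}; candidates ⊆ {K,N,R}.
Q↔B: latent back-door arc(s) into Q.
size 0: {}; under {} Q still reaches {B,K,N,R,Z} ∋ B.
size 1: {K}, {N}, {R}; under {K} Q still reaches {B,Z} ∋ B.
size 2: {K,N}, {K,R}, {N,R}; under {K,N} Q still reaches {B,Z} ∋ B.
Q↔B cannot be blocked by any observed set — no back-door set.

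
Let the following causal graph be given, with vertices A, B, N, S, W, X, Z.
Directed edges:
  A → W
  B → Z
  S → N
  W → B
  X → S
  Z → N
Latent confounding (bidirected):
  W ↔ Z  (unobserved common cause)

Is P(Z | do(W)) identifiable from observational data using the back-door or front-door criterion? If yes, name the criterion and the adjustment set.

desc(W)\{W}={B,N,Z}; candidates ⊆ {A,S,X}.
W↔Z: latent back-door arc(s) into W.
size 0: {}; under {} W still reaches {A,N,Z} ∋ Z.
size 1: {A}, {S}, {X}; under {A} W still reaches {N,Z} ∋ Z.
size 2: {A,S}, {A,X}, {S,X}; under {A,S} W still reaches {N,Z} ∋ Z.
W↔Z cannot be blocked by any observed set — no back-door set.
{B}: (i) intercepts every directed W→Z path; (ii) no back-door W→{B}; (iii) {W} blocks every back-door {B}→Z. Front-door holds.
P(Z|do(W)) = Σ_{B} P(B|W) Σ_{W'} P(Z|B,W')P(W').

P(Z|do(W)): frontdoor, adjust for {B}.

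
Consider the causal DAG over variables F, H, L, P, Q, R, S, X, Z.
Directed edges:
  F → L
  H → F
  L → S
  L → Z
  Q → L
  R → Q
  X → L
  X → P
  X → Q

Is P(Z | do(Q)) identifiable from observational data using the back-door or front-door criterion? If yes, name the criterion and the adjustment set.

desc(Q)\{Q}={L,S,Z}; candidates ⊆ {F,H,P,R,X}.
size 0: {}; under {} Q still reaches {L,P,R,S,X,Z} ∋ Z.
{X}: Q⊥Z given {X} in G with Q→· removed — back-door holds.
P(Z|do(Q)) = Σ_{X} P(Z|Q,X)·P(X).

P(Z|do(Q)): backdoor, adjust for {X}.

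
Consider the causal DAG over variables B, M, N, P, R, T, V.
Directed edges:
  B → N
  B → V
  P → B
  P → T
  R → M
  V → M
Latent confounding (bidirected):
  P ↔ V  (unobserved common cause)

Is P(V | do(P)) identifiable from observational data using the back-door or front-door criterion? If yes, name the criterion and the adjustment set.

desc(P)\{P}={B,M,N,T,V}; candidates ⊆ {R}.
P↔V: latent back-door arc(s) into P.
size 0: {}; under {} P still reaches {M,V} ∋ V.
size 1: {R}; under {R} P still reaches {M,V} ∋ V.
P↔V cannot be blocked by any observed set — no back-door set.
{B}: (i) intercepts every directed P→V path; (ii) no back-door P→{B}; (iii) {P} blocks every back-door {B}→V. Front-door holds.
P(V|do(P)) = Σ_{B} P(B|P) Σ_{P'} P(V|B,P')P(P').

P(V|do(P)): frontdoor, adjust for {B}.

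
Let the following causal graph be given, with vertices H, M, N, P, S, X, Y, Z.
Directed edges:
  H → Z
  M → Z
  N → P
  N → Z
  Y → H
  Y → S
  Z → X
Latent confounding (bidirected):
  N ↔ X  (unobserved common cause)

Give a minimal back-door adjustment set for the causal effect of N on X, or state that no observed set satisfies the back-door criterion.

N→X: no observed back-door set.

desc(N)\{N}={P,X,Z}; candidates ⊆ {H,M,S,Y}.
N↔X: latent back-door arc(s) into N.
size 0: {}; under {} N still reaches {X} ∋ X.
size 1: {H}, {M}, {S} …(+1); under {H} N still reaches {X} ∋ X.
size 2: {H,M}, {H,S}, {H,Y} …(+3); under {H,M} N still reaches {X} ∋ X.
N↔X cannot be blocked by any observed set — no back-door set.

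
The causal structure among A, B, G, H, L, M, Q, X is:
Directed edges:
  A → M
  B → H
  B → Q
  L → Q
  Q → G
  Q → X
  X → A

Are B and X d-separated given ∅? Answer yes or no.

No — B and X are d-connected given ∅.

Bayes-Ball from B | ∅ reaches {A,G,H,M,Q,X}.
X ∈ reach(B|∅) ⇒ B ⊥̸ X | ∅.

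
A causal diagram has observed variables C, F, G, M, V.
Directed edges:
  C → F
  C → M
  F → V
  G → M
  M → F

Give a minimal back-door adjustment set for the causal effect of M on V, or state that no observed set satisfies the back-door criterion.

desc(M)\{M}={F,V}; candidates ⊆ {C,G}.
size 0: {}; under {} M still reaches {C,F,G,V} ∋ V.
{C}: M⊥V given {C} in G with M→· removed — back-door holds.

M→V: minimal back-door set {C}.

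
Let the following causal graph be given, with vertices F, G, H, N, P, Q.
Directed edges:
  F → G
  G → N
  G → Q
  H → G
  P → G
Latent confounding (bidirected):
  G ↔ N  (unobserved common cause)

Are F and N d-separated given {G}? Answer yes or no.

Bayes-Ball from F | {G} reaches {H,N,P}.
N ∈ reach(F|{G}) ⇒ F ⊥̸ N | {G}.

No — F and N are d-connected given {G}.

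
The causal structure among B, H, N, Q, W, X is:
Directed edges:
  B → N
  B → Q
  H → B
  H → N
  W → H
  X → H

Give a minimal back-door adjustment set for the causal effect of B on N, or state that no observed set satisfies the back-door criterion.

B→N: minimal back-door set {H}.

desc(B)\{B}={N,Q}; candidates ⊆ {H,W,X}.
size 0: {}; under {} B still reaches {H,N,W,X} ∋ N.
{H}: B⊥N given {H} in G with B→· removed — back-door holds.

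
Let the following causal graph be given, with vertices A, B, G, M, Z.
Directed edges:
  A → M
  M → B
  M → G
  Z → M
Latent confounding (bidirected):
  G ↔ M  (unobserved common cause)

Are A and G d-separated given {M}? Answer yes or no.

No — A and G are d-connected given {M}.

Bayes-Ball from A | {M} reaches {G,Z}.
G ∈ reach(A|{M}) ⇒ A ⊥̸ G | {M}.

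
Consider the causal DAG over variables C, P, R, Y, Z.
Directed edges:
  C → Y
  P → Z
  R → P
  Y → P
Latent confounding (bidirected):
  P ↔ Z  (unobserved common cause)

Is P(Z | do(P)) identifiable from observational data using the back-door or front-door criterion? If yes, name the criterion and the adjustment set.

P(Z|do(P)): not identifiable (no BD/FD set).

desc(P)\{P}={Z}; candidates ⊆ {C,R,Y}.
P↔Z: latent back-door arc(s) into P.
size 0: {}; under {} P still reaches {C,R,Y,Z} ∋ Z.
size 1: {C}, {R}, {Y}; under {C} P still reaches {R,Y,Z} ∋ Z.
size 2: {C,R}, {C,Y}, {R,Y}; under {C,R} P still reaches {Y,Z} ∋ Z.
P↔Z cannot be blocked by any observed set — no back-door set.
No mediator lies on a directed P→…→Z path.
Neither criterion identifies P(Z|do(P)) in this graph.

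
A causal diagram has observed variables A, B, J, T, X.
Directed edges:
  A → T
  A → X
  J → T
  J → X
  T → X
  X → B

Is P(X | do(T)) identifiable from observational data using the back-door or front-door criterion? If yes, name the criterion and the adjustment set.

P(X|do(T)): backdoor, adjust for {A, J}.

desc(T)\{T}={B,X}; candidates ⊆ {A,J}.
size 0: {}; under {} T still reaches {A,B,J,X} ∋ X.
size 1: {A}, {J}; under {A} T still reaches {B,J,X} ∋ X.
{A,J}: T⊥X given {A,J} in G with T→· removed — back-door holds.
P(X|do(T)) = Σ_{A,J} P(X|T,A,J)·P(A,J).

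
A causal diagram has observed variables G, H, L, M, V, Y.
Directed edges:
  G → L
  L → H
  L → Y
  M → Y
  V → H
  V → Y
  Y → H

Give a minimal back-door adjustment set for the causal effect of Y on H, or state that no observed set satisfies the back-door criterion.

Y→H: minimal back-door set {L, V}.

desc(Y)\{Y}={H}; candidates ⊆ {G,L,M,V}.
size 0: {}; under {} Y still reaches {G,H,L,M,V} ∋ H.
size 1: {G}, {L}, {M} …(+1); under {G} Y still reaches {H,L,M,V} ∋ H.
{L,V}: Y⊥H given {L,V} in G with Y→· removed — back-door holds.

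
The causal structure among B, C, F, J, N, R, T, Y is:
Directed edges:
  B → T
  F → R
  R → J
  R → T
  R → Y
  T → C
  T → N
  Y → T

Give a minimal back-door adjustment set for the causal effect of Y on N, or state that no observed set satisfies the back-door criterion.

desc(Y)\{Y}={C,N,T}; candidates ⊆ {B,F,J,R}.
size 0: {}; under {} Y still reaches {C,F,J,N,R,T} ∋ N.
{R}: Y⊥N given {R} in G with Y→· removed — back-door holds.

Y→N: minimal back-door set {R}.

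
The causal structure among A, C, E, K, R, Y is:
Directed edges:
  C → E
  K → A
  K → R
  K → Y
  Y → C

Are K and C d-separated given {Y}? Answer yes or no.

Yes — K ⊥ C | {Y}.

Bayes-Ball from K | {Y} reaches {A,R}.
C ∉ reach(K|{Y}) ⇒ K ⊥ C | {Y}.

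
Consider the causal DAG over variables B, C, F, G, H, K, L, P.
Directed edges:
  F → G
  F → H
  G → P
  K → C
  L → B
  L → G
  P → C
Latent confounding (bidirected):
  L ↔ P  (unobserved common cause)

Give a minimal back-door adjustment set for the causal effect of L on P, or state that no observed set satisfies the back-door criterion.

desc(L)\{L}={B,C,G,P}; candidates ⊆ {F,H,K}.
L↔P: latent back-door arc(s) into L.
size 0: {}; under {} L still reaches {C,P} ∋ P.
size 1: {F}, {H}, {K}; under {F} L still reaches {C,P} ∋ P.
size 2: {F,H}, {F,K}, {H,K}; under {F,H} L still reaches {C,P} ∋ P.
L↔P cannot be blocked by any observed set — no back-door set.

L→P: no observed back-door set.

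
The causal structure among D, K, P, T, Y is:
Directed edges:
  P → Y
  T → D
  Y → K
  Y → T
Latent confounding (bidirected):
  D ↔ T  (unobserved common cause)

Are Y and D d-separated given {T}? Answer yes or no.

No — Y and D are d-connected given {T}.

Bayes-Ball from Y | {T} reaches {D,K,P}.
D ∈ reach(Y|{T}) ⇒ Y ⊥̸ D | {T}.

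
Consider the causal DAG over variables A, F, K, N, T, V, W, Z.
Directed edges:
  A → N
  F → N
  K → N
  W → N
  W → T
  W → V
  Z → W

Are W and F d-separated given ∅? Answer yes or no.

Yes — W ⊥ F | ∅.

Bayes-Ball from W | ∅ reaches {N,T,V,Z}.
F ∉ reach(W|∅) ⇒ W ⊥ F | ∅.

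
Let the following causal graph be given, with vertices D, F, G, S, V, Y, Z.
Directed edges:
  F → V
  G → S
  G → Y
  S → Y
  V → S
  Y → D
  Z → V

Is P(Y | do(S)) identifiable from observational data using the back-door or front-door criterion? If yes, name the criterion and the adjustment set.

P(Y|do(S)): backdoor, adjust for {G}.

desc(S)\{S}={D,Y}; candidates ⊆ {F,G,V,Z}.
size 0: {}; under {} S still reaches {D,F,G,V,Y,Z} ∋ Y.
{G}: S⊥Y given {G} in G with S→· removed — back-door holds.
P(Y|do(S)) = Σ_{G} P(Y|S,G)·P(G).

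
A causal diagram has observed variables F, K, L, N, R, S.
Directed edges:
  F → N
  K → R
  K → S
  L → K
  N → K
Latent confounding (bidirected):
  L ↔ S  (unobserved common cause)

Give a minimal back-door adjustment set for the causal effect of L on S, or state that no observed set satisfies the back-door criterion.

desc(L)\{L}={K,R,S}; candidates ⊆ {F,N}.
L↔S: latent back-door arc(s) into L.
size 0: {}; under {} L still reaches {S} ∋ S.
size 1: {F}, {N}; under {F} L still reaches {S} ∋ S.
size 2: {F,N}; under {F,N} L still reaches {S} ∋ S.
L↔S cannot be blocked by any observed set — no back-door set.

L→S: no observed back-door set.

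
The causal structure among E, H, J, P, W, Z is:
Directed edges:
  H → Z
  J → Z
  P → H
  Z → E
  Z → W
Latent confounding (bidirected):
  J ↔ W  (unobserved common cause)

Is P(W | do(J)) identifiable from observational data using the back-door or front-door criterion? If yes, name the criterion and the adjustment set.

P(W|do(J)): frontdoor, adjust for {Z}.

desc(J)\{J}={E,W,Z}; candidates ⊆ {H,P}.
J↔W: latent back-door arc(s) into J.
size 0: {}; under {} J still reaches {W} ∋ W.
size 1: {H}, {P}; under {H} J still reaches {W} ∋ W.
size 2: {H,P}; under {H,P} J still reaches {W} ∋ W.
J↔W cannot be blocked by any observed set — no back-door set.
{Z}: (i) intercepts every directed J→W path; (ii) no back-door J→{Z}; (iii) {J} blocks every back-door {Z}→W. Front-door holds.
P(W|do(J)) = Σ_{Z} P(Z|J) Σ_{J'} P(W|Z,J')P(J').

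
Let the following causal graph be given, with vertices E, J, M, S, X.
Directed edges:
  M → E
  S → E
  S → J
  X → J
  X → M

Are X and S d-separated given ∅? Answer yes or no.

Bayes-Ball from X | ∅ reaches {E,J,M}.
S ∉ reach(X|∅) ⇒ X ⊥ S | ∅.

Yes — X ⊥ S | ∅.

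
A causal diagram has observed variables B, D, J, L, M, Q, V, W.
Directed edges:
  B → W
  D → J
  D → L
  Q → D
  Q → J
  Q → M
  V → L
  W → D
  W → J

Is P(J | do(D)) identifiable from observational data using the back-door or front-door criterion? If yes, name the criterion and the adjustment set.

P(J|do(D)): backdoor, adjust for {Q, W}.

desc(D)\{D}={J,L}; candidates ⊆ {B,M,Q,V,W}.
size 0: {}; under {} D still reaches {B,J,M,Q,W} ∋ J.
size 1: {B}, {M}, {Q} …(+2); under {B} D still reaches {J,M,Q,W} ∋ J.
{Q,W}: D⊥J given {Q,W} in G with D→· removed — back-door holds.
P(J|do(D)) = Σ_{Q,W} P(J|D,Q,W)·P(Q,W).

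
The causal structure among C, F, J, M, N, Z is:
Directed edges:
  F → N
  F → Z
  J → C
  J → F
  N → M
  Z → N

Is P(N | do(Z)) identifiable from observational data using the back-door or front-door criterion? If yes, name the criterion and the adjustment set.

P(N|do(Z)): backdoor, adjust for {F}.

desc(Z)\{Z}={M,N}; candidates ⊆ {C,F,J}.
size 0: {}; under {} Z still reaches {C,F,J,M,N} ∋ N.
{F}: Z⊥N given {F} in G with Z→· removed — back-door holds.
P(N|do(Z)) = Σ_{F} P(N|Z,F)·P(F).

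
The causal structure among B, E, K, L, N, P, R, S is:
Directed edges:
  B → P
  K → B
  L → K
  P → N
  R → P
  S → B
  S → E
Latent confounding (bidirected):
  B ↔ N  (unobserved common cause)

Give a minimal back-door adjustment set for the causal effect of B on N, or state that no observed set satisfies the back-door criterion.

B→N: no observed back-door set.

desc(B)\{B}={N,P}; candidates ⊆ {E,K,L,R,S}.
B↔N: latent back-door arc(s) into B.
size 0: {}; under {} B still reaches {E,K,L,N,S} ∋ N.
size 1: {E}, {K}, {L} …(+2); under {E} B still reaches {K,L,N,S} ∋ N.
size 2: {E,K}, {E,L}, {E,R} …(+7); under {E,K} B still reaches {N,S} ∋ N.
B↔N cannot be blocked by any observed set — no back-door set.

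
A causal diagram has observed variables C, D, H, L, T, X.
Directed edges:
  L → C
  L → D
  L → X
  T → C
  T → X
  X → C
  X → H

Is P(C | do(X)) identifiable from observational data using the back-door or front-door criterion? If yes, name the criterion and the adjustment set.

P(C|do(X)): backdoor, adjust for {L, T}.

desc(X)\{X}={C,H}; candidates ⊆ {D,L,T}.
size 0: {}; under {} X still reaches {C,D,L,T} ∋ C.
size 1: {D}, {L}, {T}; under {D} X still reaches {C,L,T} ∋ C.
{L,T}: X⊥C given {L,T} in G with X→· removed — back-door holds.
P(C|do(X)) = Σ_{L,T} P(C|X,L,T)·P(L,T).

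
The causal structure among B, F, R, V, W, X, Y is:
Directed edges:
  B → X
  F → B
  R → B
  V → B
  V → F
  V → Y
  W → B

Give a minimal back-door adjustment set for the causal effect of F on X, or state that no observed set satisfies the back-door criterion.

desc(F)\{F}={B,X}; candidates ⊆ {R,V,W,Y}.
size 0: {}; under {} F still reaches {B,V,X,Y} ∋ X.
{V}: F⊥X given {V} in G with F→· removed — back-door holds.

F→X: minimal back-door set {V}.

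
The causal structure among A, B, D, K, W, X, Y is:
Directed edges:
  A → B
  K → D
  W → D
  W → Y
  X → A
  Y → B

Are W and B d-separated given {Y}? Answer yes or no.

Bayes-Ball from W | {Y} reaches {D}.
B ∉ reach(W|{Y}) ⇒ W ⊥ B | {Y}.

Yes — W ⊥ B | {Y}.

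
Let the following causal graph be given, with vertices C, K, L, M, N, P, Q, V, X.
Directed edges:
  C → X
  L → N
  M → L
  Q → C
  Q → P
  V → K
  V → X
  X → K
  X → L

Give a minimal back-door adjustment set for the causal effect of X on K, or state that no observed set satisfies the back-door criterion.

X→K: minimal back-door set {V}.

desc(X)\{X}={K,L,N}; candidates ⊆ {C,M,P,Q,V}.
size 0: {}; under {} X still reaches {C,K,P,Q,V} ∋ K.
{V}: X⊥K given {V} in G with X→· removed — back-door holds.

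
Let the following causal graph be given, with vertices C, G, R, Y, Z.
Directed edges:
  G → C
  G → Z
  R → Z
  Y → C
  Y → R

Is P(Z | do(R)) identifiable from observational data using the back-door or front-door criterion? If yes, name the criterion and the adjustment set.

desc(R)\{R}={Z}; candidates ⊆ {C,G,Y}.
∅: R⊥Z given ∅ in G with R→· removed — back-door holds.
P(Z|do(R)) = P(Z|R) — no adjustment needed.

P(Z|do(R)): backdoor, adjust for ∅.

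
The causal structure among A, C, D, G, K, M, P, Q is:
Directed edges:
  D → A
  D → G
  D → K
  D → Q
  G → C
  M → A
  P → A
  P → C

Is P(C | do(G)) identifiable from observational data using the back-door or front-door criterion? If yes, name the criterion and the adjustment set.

desc(G)\{G}={C}; candidates ⊆ {A,D,K,M,P,Q}.
∅: G⊥C given ∅ in G with G→· removed — back-door holds.
P(C|do(G)) = P(C|G) — no adjustment needed.

P(C|do(G)): backdoor, adjust for ∅.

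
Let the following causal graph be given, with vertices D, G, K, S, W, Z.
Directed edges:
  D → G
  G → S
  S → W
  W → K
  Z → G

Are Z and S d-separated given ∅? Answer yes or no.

Bayes-Ball from Z | ∅ reaches {G,K,S,W}.
S ∈ reach(Z|∅) ⇒ Z ⊥̸ S | ∅.

No — Z and S are d-connected given ∅.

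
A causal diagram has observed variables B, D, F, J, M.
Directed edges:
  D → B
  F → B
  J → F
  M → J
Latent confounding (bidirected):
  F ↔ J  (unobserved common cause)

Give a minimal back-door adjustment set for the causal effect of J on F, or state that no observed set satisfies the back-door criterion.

desc(J)\{J}={B,F}; candidates ⊆ {D,M}.
J↔F: latent back-door arc(s) into J.
size 0: {}; under {} J still reaches {B,F,M} ∋ F.
size 1: {D}, {M}; under {D} J still reaches {B,F,M} ∋ F.
size 2: {D,M}; under {D,M} J still reaches {B,F} ∋ F.
J↔F cannot be blocked by any observed set — no back-door set.

J→F: no observed back-door set.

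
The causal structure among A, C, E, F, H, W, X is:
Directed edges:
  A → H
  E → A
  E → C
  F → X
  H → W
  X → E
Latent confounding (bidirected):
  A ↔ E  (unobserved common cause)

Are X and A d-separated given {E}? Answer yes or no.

Bayes-Ball from X | {E} reaches {A,F,H,W}.
A ∈ reach(X|{E}) ⇒ X ⊥̸ A | {E}.

No — X and A are d-connected given {E}.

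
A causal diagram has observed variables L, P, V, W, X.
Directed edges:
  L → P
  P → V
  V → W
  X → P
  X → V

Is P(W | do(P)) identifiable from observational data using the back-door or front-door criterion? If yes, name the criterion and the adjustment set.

desc(P)\{P}={V,W}; candidates ⊆ {L,X}.
size 0: {}; under {} P still reaches {L,V,W,X} ∋ W.
{X}: P⊥W given {X} in G with P→· removed — back-door holds.
P(W|do(P)) = Σ_{X} P(W|P,X)·P(X).

P(W|do(P)): backdoor, adjust for {X}.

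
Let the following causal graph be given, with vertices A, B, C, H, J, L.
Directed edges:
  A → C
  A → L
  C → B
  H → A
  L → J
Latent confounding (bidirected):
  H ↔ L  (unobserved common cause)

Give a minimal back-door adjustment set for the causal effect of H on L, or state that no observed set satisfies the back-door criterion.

H→L: no observed back-door set.

desc(H)\{H}={A,B,C,J,L}; candidates ⊆ {—}.
H↔L: latent back-door arc(s) into H.
size 0: {}; under {} H still reaches {J,L} ∋ L.
H↔L cannot be blocked by any observed set — no back-door set.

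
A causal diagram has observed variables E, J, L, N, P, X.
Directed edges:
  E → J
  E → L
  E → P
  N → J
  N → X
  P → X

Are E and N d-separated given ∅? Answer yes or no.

Bayes-Ball from E | ∅ reaches {J,L,P,X}.
N ∉ reach(E|∅) ⇒ E ⊥ N | ∅.

Yes — E ⊥ N | ∅.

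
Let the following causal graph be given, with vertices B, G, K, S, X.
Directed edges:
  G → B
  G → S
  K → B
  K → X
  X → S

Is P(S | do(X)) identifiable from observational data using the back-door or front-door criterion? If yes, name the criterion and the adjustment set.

P(S|do(X)): backdoor, adjust for ∅.

desc(X)\{X}={S}; candidates ⊆ {B,G,K}.
∅: X⊥S given ∅ in G with X→· removed — back-door holds.
P(S|do(X)) = P(S|X) — no adjustment needed.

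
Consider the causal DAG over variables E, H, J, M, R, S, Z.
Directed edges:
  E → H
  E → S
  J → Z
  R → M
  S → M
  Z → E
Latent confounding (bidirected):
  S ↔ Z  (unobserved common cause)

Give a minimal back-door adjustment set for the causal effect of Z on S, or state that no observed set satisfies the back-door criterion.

Z→S: no observed back-door set.

desc(Z)\{Z}={E,H,M,S}; candidates ⊆ {J,R}.
Z↔S: latent back-door arc(s) into Z.
size 0: {}; under {} Z still reaches {J,M,S} ∋ S.
size 1: {J}, {R}; under {J} Z still reaches {M,S} ∋ S.
size 2: {J,R}; under {J,R} Z still reaches {M,S} ∋ S.
Z↔S cannot be blocked by any observed set — no back-door set.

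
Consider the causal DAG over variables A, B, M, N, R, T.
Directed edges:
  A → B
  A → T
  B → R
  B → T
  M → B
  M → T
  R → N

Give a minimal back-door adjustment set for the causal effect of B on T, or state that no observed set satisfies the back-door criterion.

desc(B)\{B}={N,R,T}; candidates ⊆ {A,M}.
size 0: {}; under {} B still reaches {A,M,T} ∋ T.
size 1: {A}, {M}; under {A} B still reaches {M,T} ∋ T.
{A,M}: B⊥T given {A,M} in G with B→· removed — back-door holds.

B→T: minimal back-door set {A, M}.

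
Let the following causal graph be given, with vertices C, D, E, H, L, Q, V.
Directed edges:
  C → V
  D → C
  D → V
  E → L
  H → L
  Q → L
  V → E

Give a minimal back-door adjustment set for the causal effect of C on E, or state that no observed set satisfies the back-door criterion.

C→E: minimal back-door set {D}.

desc(C)\{C}={E,L,V}; candidates ⊆ {D,H,Q}.
size 0: {}; under {} C still reaches {D,E,L,V} ∋ E.
{D}: C⊥E given {D} in G with C→· removed — back-door holds.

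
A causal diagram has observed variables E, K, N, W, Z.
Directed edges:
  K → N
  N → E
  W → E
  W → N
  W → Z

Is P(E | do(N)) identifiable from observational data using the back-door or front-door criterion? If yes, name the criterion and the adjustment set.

desc(N)\{N}={E}; candidates ⊆ {K,W,Z}.
size 0: {}; under {} N still reaches {E,K,W,Z} ∋ E.
{W}: N⊥E given {W} in G with N→· removed — back-door holds.
P(E|do(N)) = Σ_{W} P(E|N,W)·P(W).

P(E|do(N)): backdoor, adjust for {W}.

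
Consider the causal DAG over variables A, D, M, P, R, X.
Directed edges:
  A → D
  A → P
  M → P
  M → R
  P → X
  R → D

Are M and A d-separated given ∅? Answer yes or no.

Yes — M ⊥ A | ∅.

Bayes-Ball from M | ∅ reaches {D,P,R,X}.
A ∉ reach(M|∅) ⇒ M ⊥ A | ∅.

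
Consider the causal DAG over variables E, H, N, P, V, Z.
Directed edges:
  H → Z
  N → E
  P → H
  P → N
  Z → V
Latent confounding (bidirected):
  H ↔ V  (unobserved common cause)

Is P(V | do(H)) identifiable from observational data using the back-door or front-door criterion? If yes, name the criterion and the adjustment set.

P(V|do(H)): frontdoor, adjust for {Z}.

desc(H)\{H}={V,Z}; candidates ⊆ {E,N,P}.
H↔V: latent back-door arc(s) into H.
size 0: {}; under {} H still reaches {E,N,P,V} ∋ V.
size 1: {E}, {N}, {P}; under {E} H still reaches {N,P,V} ∋ V.
size 2: {E,N}, {E,P}, {N,P}; under {E,N} H still reaches {P,V} ∋ V.
H↔V cannot be blocked by any observed set — no back-door set.
{Z}: (i) intercepts every directed H→V path; (ii) no back-door H→{Z}; (iii) {H} blocks every back-door {Z}→V. Front-door holds.
P(V|do(H)) = Σ_{Z} P(Z|H) Σ_{H'} P(V|Z,H')P(H').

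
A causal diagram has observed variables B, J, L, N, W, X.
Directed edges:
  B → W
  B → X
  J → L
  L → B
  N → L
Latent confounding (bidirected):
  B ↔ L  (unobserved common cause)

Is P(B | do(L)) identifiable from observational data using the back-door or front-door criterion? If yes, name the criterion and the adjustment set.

P(B|do(L)): not identifiable (no BD/FD set).

desc(L)\{L}={B,W,X}; candidates ⊆ {J,N}.
L↔B: latent back-door arc(s) into L.
size 0: {}; under {} L still reaches {B,J,N,W,X} ∋ B.
size 1: {J}, {N}; under {J} L still reaches {B,N,W,X} ∋ B.
size 2: {J,N}; under {J,N} L still reaches {B,W,X} ∋ B.
L↔B cannot be blocked by any observed set — no back-door set.
No mediator lies on a directed L→…→B path.
Neither criterion identifies P(B|do(L)) in this graph.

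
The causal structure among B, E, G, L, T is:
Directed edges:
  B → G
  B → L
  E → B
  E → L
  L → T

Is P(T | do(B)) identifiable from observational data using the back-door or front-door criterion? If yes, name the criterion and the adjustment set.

desc(B)\{B}={G,L,T}; candidates ⊆ {E}.
size 0: {}; under {} B still reaches {E,L,T} ∋ T.
{E}: B⊥T given {E} in G with B→· removed — back-door holds.
P(T|do(B)) = Σ_{E} P(T|B,E)·P(E).

P(T|do(B)): backdoor, adjust for {E}.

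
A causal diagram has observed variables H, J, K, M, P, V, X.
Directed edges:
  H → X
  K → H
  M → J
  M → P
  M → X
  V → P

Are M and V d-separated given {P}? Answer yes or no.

No — M and V are d-connected given {P}.

Bayes-Ball from M | {P} reaches {J,V,X}.
V ∈ reach(M|{P}) ⇒ M ⊥̸ V | {P}.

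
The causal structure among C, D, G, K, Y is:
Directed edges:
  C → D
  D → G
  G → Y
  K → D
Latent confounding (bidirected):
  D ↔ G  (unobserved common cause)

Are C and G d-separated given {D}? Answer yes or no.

No — C and G are d-connected given {D}.

Bayes-Ball from C | {D} reaches {G,K,Y}.
G ∈ reach(C|{D}) ⇒ C ⊥̸ G | {D}.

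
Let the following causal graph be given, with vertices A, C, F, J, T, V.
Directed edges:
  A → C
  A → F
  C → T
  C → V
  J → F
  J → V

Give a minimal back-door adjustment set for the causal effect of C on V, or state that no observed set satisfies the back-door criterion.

C→V: minimal back-door set ∅.

desc(C)\{C}={T,V}; candidates ⊆ {A,F,J}.
∅: C⊥V given ∅ in G with C→· removed — back-door holds.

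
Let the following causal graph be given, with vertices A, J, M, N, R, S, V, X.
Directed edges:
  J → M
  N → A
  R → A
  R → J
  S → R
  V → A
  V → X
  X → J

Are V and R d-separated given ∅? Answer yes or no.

Yes — V ⊥ R | ∅.

Bayes-Ball from V | ∅ reaches {A,J,M,X}.
R ∉ reach(V|∅) ⇒ V ⊥ R | ∅.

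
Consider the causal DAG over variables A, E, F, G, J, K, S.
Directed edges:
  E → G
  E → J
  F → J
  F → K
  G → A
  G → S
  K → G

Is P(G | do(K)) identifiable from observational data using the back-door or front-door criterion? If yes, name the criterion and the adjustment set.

P(G|do(K)): backdoor, adjust for ∅.

desc(K)\{K}={A,G,S}; candidates ⊆ {E,F,J}.
∅: K⊥G given ∅ in G with K→· removed — back-door holds.
P(G|do(K)) = P(G|K) — no adjustment needed.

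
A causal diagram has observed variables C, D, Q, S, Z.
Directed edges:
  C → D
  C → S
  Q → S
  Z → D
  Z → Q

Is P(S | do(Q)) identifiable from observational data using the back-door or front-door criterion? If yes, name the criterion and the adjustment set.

desc(Q)\{Q}={S}; candidates ⊆ {C,D,Z}.
∅: Q⊥S given ∅ in G with Q→· removed — back-door holds.
P(S|do(Q)) = P(S|Q) — no adjustment needed.

P(S|do(Q)): backdoor, adjust for ∅.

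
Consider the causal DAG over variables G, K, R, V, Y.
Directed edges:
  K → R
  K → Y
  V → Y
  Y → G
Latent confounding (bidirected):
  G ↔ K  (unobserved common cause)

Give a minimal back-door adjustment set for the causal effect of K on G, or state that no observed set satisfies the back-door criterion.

K→G: no observed back-door set.

desc(K)\{K}={G,R,Y}; candidates ⊆ {V}.
K↔G: latent back-door arc(s) into K.
size 0: {}; under {} K still reaches {G} ∋ G.
size 1: {V}; under {V} K still reaches {G} ∋ G.
K↔G cannot be blocked by any observed set — no back-door set.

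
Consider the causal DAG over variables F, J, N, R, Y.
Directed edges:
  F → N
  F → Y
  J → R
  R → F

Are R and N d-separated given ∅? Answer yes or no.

No — R and N are d-connected given ∅.

Bayes-Ball from R | ∅ reaches {F,J,N,Y}.
N ∈ reach(R|∅) ⇒ R ⊥̸ N | ∅.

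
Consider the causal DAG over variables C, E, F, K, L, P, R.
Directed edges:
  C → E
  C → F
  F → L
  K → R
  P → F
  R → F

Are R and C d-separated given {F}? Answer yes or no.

Bayes-Ball from R | {F} reaches {C,E,K,P}.
C ∈ reach(R|{F}) ⇒ R ⊥̸ C | {F}.

No — R and C are d-connected given {F}.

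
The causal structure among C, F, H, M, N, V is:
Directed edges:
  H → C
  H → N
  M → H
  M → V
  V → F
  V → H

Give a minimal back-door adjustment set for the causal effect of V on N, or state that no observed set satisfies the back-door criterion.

V→N: minimal back-door set {M}.

desc(V)\{V}={C,F,H,N}; candidates ⊆ {M}.
size 0: {}; under {} V still reaches {C,H,M,N} ∋ N.
{M}: V⊥N given {M} in G with V→· removed — back-door holds.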